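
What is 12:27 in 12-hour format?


12:27 PM

Hour: 12
12 → 12 PM (noon)


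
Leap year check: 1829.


Rules: divisible by 4 AND (not by 100 OR by 400)
1829 ÷ 4 = 457 remainder 1 → not divisible by 4
Not divisible by 4 → not a leap year

No


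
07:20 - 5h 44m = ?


01:36

Start: 440 minutes from midnight
Subtract: 344 minutes
Remaining: 440 - 344 = 96
Hours: 1, Minutes: 36


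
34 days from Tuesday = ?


Start: Tuesday (index 1)
(1 + 34) mod 7
= 35 mod 7
= 0
Index 0 → Monday

Monday


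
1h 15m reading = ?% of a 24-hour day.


5.2%

Time: 75 minutes
Day: 1440 minutes
Percentage = (75/1440) × 100 ≈ 5.2%


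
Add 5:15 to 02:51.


08:06

Start: 171 minutes from midnight
Add: 315 minutes
Total: 486 minutes
Hours: 486 ÷ 60 = 8 remainder 6


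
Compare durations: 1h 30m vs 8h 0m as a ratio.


3:16 (0.19)

Duration 1: 90 minutes
Duration 2: 480 minutes
Ratio = 90:480
GCD = 30
Simplified = 3:16
As a decimal: 3/16 ≈ 0.19


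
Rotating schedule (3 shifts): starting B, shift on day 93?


Shifts: A, B, C
Start: B (index 1)
Day 93: (1 + 93 - 1) mod 3
= 93 mod 3
= 0
Index 0 → shift A

Shift A


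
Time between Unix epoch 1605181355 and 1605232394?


Difference = 1605232394 - 1605181355 = 51039 seconds
In hours: 51039 / 3600 ≈ 14.2
In days: 51039 / 86400 ≈ 0.59

51039 seconds (14.2 hours / 0.59 days)


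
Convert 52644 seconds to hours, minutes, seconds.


Hours: 52644 ÷ 3600 = 14 remainder 2244
Minutes: 2244 ÷ 60 = 37 remainder 24
Seconds: 24

14h 37m 24s


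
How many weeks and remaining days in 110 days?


Weeks: 110 ÷ 7 = 15 remainder 5

15 weeks 5 days


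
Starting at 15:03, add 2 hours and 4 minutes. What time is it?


17:07

Start: 903 minutes from midnight
Add: 124 minutes
Total: 1027 minutes
Hours: 1027 ÷ 60 = 17 remainder 7


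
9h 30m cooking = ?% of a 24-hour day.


Time: 570 minutes
Day: 1440 minutes
Percentage = (570/1440) × 100 ≈ 39.6%

39.6%


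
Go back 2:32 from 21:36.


19:04

Start: 1296 minutes from midnight
Subtract: 152 minutes
Remaining: 1296 - 152 = 1144
Hours: 19, Minutes: 4


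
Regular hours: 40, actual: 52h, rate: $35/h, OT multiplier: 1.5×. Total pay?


Regular: 40h × $35 = $1400.00
Overtime: 52 - 40 = 12h
OT pay: 12h × $35 × 1.5 = $630.00
Total = $1400.00 + $630.00 = $2030.00

$2030.00


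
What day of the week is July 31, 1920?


Saturday

Zeller's congruence:
q=31, m=7, k=20, j=19
h = (31 + ⌊13×8/5⌋ + 20 + ⌊20/4⌋ + ⌊19/4⌋ - 2×19) mod 7
= (31 + 20 + 20 + 5 + 4 - 38) mod 7
= 42 mod 7 = 0
h=0 → Saturday


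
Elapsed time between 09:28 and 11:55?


End time in minutes: 11×60 + 55 = 715
Start time in minutes: 9×60 + 28 = 568
Difference = 715 - 568 = 147 minutes
= 2 hours 27 minutes

2h 27m


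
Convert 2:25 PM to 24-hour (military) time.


14:25

Input: 2:25 PM
PM: 2 + 12 = 14


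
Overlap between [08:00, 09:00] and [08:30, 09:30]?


30 minutes

Meeting A: 480-540 (in minutes from midnight)
Meeting B: 510-570
Overlap start = max(480, 510) = 510
Overlap end = min(540, 570) = 540
Overlap = max(0, 540 - 510) = 30 min


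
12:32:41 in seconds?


Hours: 12 × 3600 = 43200
Minutes: 32 × 60 = 1920
Seconds: 41
Total = 43200 + 1920 + 41 = 45161

45161 seconds


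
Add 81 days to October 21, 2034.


January 10, 2035

Start: October 21, 2034
Add 81 days
October 21 → November 1: 31 - 21 + 1 = 11 days (81 - 11 = 70 left)
November 1 → December 1: 30 - 1 + 1 = 30 days (70 - 30 = 40 left)
December 1 → January 1: 31 - 1 + 1 = 31 days (40 - 31 = 9 left)
January 1 + 9 = January 10, 2035


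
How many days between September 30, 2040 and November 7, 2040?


From September 30, 2040 to November 7, 2040
Rest of September 2040: 30 - 30 = 0
Full months: October 31
Days into November 2040: 7
Total = 0 + 31 + 7 = 38 days

38 days


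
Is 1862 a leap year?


Rules: divisible by 4 AND (not by 100 OR by 400)
1862 ÷ 4 = 465 remainder 2 → not divisible by 4
Not divisible by 4 → not a leap year

No


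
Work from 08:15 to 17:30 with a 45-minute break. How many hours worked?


Total time = (17×60+30) - (8×60+15)
= 1050 - 495 = 555 min
Minus break: 555 - 45 = 510 min
= 8h 30m

8h 30m (510 minutes)


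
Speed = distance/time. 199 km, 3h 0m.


Distance: 199 km
Time: 3 hours
Speed = 199 / 3 ≈ 66.3 km/h

66.3 km/h


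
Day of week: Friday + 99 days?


Saturday

Start: Friday (index 4)
(4 + 99) mod 7
= 103 mod 7
= 5
Index 5 → Saturday


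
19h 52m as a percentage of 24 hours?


Total minutes: 19×60 + 52 = 1192
Day = 24×60 = 1440 minutes
Fraction = 1192/1440 ≈ 0.8278
As a percentage: 1192/1440 × 100 ≈ 82.78%

0.8278 (82.78%)


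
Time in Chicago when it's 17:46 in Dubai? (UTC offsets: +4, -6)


07:46

Time difference = UTC-6 - UTC+4 = -10 hours
New hour = (17 -10) mod 24
= 7 mod 24 = 7
Minutes unchanged → 07:46


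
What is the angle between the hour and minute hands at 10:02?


Hour hand = 10×30 + 2×0.5 = 301.0°
Minute hand = 2×6 = 12°
Difference = |301.0 - 12| = 289.0°
Since > 180°: 360 - 289.0 = 71.0°

71.0°


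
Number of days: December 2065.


Month: December (month 12)
December has 31 days

31 days


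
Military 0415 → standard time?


Hour: 4
4 < 12 → AM

4:15 AM


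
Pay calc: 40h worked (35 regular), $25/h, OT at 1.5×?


$1062.50

Regular: 35h × $25 = $875.00
Overtime: 40 - 35 = 5h
OT pay: 5h × $25 × 1.5 = $187.50
Total = $875.00 + $187.50 = $1062.50


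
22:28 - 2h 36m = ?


19:52

Start: 1348 minutes from midnight
Subtract: 156 minutes
Remaining: 1348 - 156 = 1192
Hours: 19, Minutes: 52


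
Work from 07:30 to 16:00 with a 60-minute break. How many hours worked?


7h 30m (450 minutes)

Total time = (16×60+0) - (7×60+30)
= 960 - 450 = 510 min
Minus break: 510 - 60 = 450 min
= 7h 30m


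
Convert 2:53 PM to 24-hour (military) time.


14:53

Input: 2:53 PM
PM: 2 + 12 = 14


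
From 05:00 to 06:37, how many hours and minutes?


End time in minutes: 6×60 + 37 = 397
Start time in minutes: 5×60 + 0 = 300
Difference = 397 - 300 = 97 minutes
= 1 hours 37 minutes

1h 37m


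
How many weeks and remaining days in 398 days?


Weeks: 398 ÷ 7 = 56 remainder 6

56 weeks 6 days


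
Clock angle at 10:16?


148.0°

Hour hand = 10×30 + 16×0.5 = 308.0°
Minute hand = 16×6 = 96°
Difference = |308.0 - 96| = 212.0°
Since > 180°: 360 - 212.0 = 148.0°


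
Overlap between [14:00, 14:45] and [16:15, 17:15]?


Meeting A: 840-885 (in minutes from midnight)
Meeting B: 975-1035
Overlap start = max(840, 975) = 975
Overlap end = min(885, 1035) = 885
Overlap = max(0, 885 - 975) = 0 min

0 minutes


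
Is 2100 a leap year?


Rules: divisible by 4 AND (not by 100 OR by 400)
2100 ÷ 4 = 525 exactly → divisible by 4
2100 ÷ 100 = 21 exactly → divisible by 100
2100 ÷ 400 = 5 remainder 100 → not divisible by 400
Divisible by 100 but not by 400 → not a leap year

No


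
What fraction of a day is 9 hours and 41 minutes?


Total minutes: 9×60 + 41 = 581
Day = 24×60 = 1440 minutes
Fraction = 581/1440 ≈ 0.4035
As a percentage: 581/1440 × 100 ≈ 40.35%

0.4035 (40.35%)


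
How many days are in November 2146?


30 days

Month: November (month 11)
November has 30 days


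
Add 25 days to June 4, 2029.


Start: June 4, 2029
Add 25 days
June 4 + 25 = June 29, 2029

June 29, 2029


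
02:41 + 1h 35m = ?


Start: 161 minutes from midnight
Add: 95 minutes
Total: 256 minutes
Hours: 256 ÷ 60 = 4 remainder 16

04:16


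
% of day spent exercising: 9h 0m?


Time: 540 minutes
Day: 1440 minutes
Percentage = (540/1440) × 100 = 37.5%

37.5%


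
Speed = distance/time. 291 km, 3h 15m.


89.5 km/h

Distance: 291 km
Time: 3h 15m = 195 min = 195/60 = 13/4 hours
Speed = 291 ÷ (13/4) = 291 × 4 / 13 = 1164/13 ≈ 89.5 km/h


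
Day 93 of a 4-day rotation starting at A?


Shift A

Shifts: A, B, C, D
Start: A (index 0)
Day 93: (0 + 93 - 1) mod 4
= 92 mod 4
= 0
Index 0 → shift A


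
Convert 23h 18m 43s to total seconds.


83923 seconds

Hours: 23 × 3600 = 82800
Minutes: 18 × 60 = 1080
Seconds: 43
Total = 82800 + 1080 + 43 = 83923


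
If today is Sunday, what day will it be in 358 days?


Start: Sunday (index 6)
(6 + 358) mod 7
= 364 mod 7
= 0
Index 0 → Monday

Monday


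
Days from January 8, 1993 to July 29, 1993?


From January 8, 1993 to July 29, 1993
Rest of January 1993: 31 - 8 = 23
Full months: February 1993 28, March 31, April 30, May 31, June 30
Days into July 1993: 29
Total = 23 + 28 + 31 + 30 + 31 + 30 + 29 = 202 days

202 days


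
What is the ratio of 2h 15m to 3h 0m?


3:4 (0.75)

Duration 1: 135 minutes
Duration 2: 180 minutes
Ratio = 135:180
GCD = 45
Simplified = 3:4
As a decimal: 3/4 = 0.75


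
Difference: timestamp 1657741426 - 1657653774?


87652 seconds (24.3 hours / 1.01 days)

Difference = 1657741426 - 1657653774 = 87652 seconds
In hours: 87652 / 3600 ≈ 24.3
In days: 87652 / 86400 ≈ 1.01


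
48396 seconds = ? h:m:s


Hours: 48396 ÷ 3600 = 13 remainder 1596
Minutes: 1596 ÷ 60 = 26 remainder 36
Seconds: 36

13h 26m 36s


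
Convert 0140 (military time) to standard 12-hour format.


1:40 AM

Hour: 1
1 < 12 → AM


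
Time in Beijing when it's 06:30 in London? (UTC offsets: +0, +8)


14:30

Time difference = UTC+8 - UTC+0 = +8 hours
New hour = (6 + 8) mod 24
= 14 mod 24 = 14
Minutes unchanged → 14:30


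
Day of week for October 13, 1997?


Zeller's congruence:
q=13, m=10, k=97, j=19
h = (13 + ⌊13×11/5⌋ + 97 + ⌊97/4⌋ + ⌊19/4⌋ - 2×19) mod 7
= (13 + 28 + 97 + 24 + 4 - 38) mod 7
= 128 mod 7 = 2
h=2 → Monday

Monday


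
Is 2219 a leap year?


No

Rules: divisible by 4 AND (not by 100 OR by 400)
2219 ÷ 4 = 554 remainder 3 → not divisible by 4
Not divisible by 4 → not a leap year


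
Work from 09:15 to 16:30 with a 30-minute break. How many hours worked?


Total time = (16×60+30) - (9×60+15)
= 990 - 555 = 435 min
Minus break: 435 - 30 = 405 min
= 6h 45m

6h 45m (405 minutes)


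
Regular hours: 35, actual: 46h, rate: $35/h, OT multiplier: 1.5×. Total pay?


Regular: 35h × $35 = $1225.00
Overtime: 46 - 35 = 11h
OT pay: 11h × $35 × 1.5 = $577.50
Total = $1225.00 + $577.50 = $1802.50

$1802.50


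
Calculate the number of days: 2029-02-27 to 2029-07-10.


133 days

From February 27, 2029 to July 10, 2029
Rest of February 2029: 28 - 27 = 1
Full months: March 31, April 30, May 31, June 30
Days into July 2029: 10
Total = 1 + 31 + 30 + 31 + 30 + 10 = 133 days


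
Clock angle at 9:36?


72.0°

Hour hand = 9×30 + 36×0.5 = 288.0°
Minute hand = 36×6 = 216°
Difference = |288.0 - 216| = 72.0°


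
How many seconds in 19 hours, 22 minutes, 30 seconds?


Hours: 19 × 3600 = 68400
Minutes: 22 × 60 = 1320
Seconds: 30
Total = 68400 + 1320 + 30 = 69750

69750 seconds


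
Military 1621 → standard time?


Hour: 16
16 - 12 = 4 → PM

4:21 PM


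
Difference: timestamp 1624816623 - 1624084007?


Difference = 1624816623 - 1624084007 = 732616 seconds
In hours: 732616 / 3600 ≈ 203.5
In days: 732616 / 86400 ≈ 8.48

732616 seconds (203.5 hours / 8.48 days)


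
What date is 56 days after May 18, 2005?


July 13, 2005

Start: May 18, 2005
Add 56 days
May 18 → June 1: 31 - 18 + 1 = 14 days (56 - 14 = 42 left)
June 1 → July 1: 30 - 1 + 1 = 30 days (42 - 30 = 12 left)
July 1 + 12 = July 13, 2005


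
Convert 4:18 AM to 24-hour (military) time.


04:18

Input: 4:18 AM
AM hour stays: 4


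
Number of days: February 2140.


29 days

Month: February (month 2)
February: 28 or 29 (leap year)
2140 leap year? Yes


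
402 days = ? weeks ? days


Weeks: 402 ÷ 7 = 57 remainder 3

57 weeks 3 days


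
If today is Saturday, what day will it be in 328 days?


Friday

Start: Saturday (index 5)
(5 + 328) mod 7
= 333 mod 7
= 4
Index 4 → Friday


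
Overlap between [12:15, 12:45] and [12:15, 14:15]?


Meeting A: 735-765 (in minutes from midnight)
Meeting B: 735-855
Overlap start = max(735, 735) = 735
Overlap end = min(765, 855) = 765
Overlap = max(0, 765 - 735) = 30 min

30 minutes


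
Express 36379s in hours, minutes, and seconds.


Hours: 36379 ÷ 3600 = 10 remainder 379
Minutes: 379 ÷ 60 = 6 remainder 19
Seconds: 19

10h 6m 19s


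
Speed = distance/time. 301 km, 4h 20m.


Distance: 301 km
Time: 4h 20m = 260 min = 260/60 = 13/3 hours
Speed = 301 ÷ (13/3) = 301 × 3 / 13 = 903/13 ≈ 69.5 km/h

69.5 km/h


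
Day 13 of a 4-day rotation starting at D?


Shift D

Shifts: A, B, C, D
Start: D (index 3)
Day 13: (3 + 13 - 1) mod 4
= 15 mod 4
= 3
Index 3 → shift D


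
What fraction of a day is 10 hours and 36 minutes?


Total minutes: 10×60 + 36 = 636
Day = 24×60 = 1440 minutes
Fraction = 636/1440 ≈ 0.4417
As a percentage: 636/1440 × 100 ≈ 44.17%

0.4417 (44.17%)


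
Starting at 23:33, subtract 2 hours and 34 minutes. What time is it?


Start: 1413 minutes from midnight
Subtract: 154 minutes
Remaining: 1413 - 154 = 1259
Hours: 20, Minutes: 59

20:59


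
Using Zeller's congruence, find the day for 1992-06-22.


Zeller's congruence:
q=22, m=6, k=92, j=19
h = (22 + ⌊13×7/5⌋ + 92 + ⌊92/4⌋ + ⌊19/4⌋ - 2×19) mod 7
= (22 + 18 + 92 + 23 + 4 - 38) mod 7
= 121 mod 7 = 2
h=2 → Monday

Monday


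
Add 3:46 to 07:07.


10:53

Start: 427 minutes from midnight
Add: 226 minutes
Total: 653 minutes
Hours: 653 ÷ 60 = 10 remainder 53


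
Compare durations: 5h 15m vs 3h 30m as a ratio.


Duration 1: 315 minutes
Duration 2: 210 minutes
Ratio = 315:210
GCD = 105
Simplified = 3:2
As a decimal: 3/2 = 1.50

3:2 (1.50)


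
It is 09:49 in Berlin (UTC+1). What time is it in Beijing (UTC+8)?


16:49

Time difference = UTC+8 - UTC+1 = +7 hours
New hour = (9 + 7) mod 24
= 16 mod 24 = 16
Minutes unchanged → 16:49


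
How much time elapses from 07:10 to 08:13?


1h 3m

End time in minutes: 8×60 + 13 = 493
Start time in minutes: 7×60 + 10 = 430
Difference = 493 - 430 = 63 minutes
= 1 hours 3 minutes


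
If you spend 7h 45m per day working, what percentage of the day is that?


Time: 465 minutes
Day: 1440 minutes
Percentage = (465/1440) × 100 ≈ 32.3%

32.3%


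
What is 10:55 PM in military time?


Input: 10:55 PM
PM: 10 + 12 = 22

22:55


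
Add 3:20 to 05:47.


Start: 347 minutes from midnight
Add: 200 minutes
Total: 547 minutes
Hours: 547 ÷ 60 = 9 remainder 7

09:07


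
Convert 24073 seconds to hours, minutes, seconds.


Hours: 24073 ÷ 3600 = 6 remainder 2473
Minutes: 2473 ÷ 60 = 41 remainder 13
Seconds: 13

6h 41m 13s


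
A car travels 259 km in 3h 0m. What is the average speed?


Distance: 259 km
Time: 3 hours
Speed = 259 / 3 ≈ 86.3 km/h

86.3 km/h


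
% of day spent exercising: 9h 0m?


37.5%

Time: 540 minutes
Day: 1440 minutes
Percentage = (540/1440) × 100 = 37.5%


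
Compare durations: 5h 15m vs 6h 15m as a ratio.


21:25 (0.84)

Duration 1: 315 minutes
Duration 2: 375 minutes
Ratio = 315:375
GCD = 15
Simplified = 21:25
As a decimal: 21/25 = 0.84


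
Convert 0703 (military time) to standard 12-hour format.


Hour: 7
7 < 12 → AM

7:03 AM


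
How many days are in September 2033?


Month: September (month 9)
September has 30 days

30 days


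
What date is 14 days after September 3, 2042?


September 17, 2042

Start: September 3, 2042
Add 14 days
September 3 + 14 = September 17, 2042


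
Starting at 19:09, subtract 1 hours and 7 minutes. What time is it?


18:02

Start: 1149 minutes from midnight
Subtract: 67 minutes
Remaining: 1149 - 67 = 1082
Hours: 18, Minutes: 2


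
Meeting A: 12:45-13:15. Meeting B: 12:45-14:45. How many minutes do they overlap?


30 minutes

Meeting A: 765-795 (in minutes from midnight)
Meeting B: 765-885
Overlap start = max(765, 765) = 765
Overlap end = min(795, 885) = 795
Overlap = max(0, 795 - 765) = 30 min


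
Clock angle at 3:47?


Hour hand = 3×30 + 47×0.5 = 113.5°
Minute hand = 47×6 = 282°
Difference = |113.5 - 282| = 168.5°

168.5°


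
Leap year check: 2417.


No

Rules: divisible by 4 AND (not by 100 OR by 400)
2417 ÷ 4 = 604 remainder 1 → not divisible by 4
Not divisible by 4 → not a leap year


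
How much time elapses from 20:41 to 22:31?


End time in minutes: 22×60 + 31 = 1351
Start time in minutes: 20×60 + 41 = 1241
Difference = 1351 - 1241 = 110 minutes
= 1 hours 50 minutes

1h 50m


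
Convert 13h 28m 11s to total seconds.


48491 seconds

Hours: 13 × 3600 = 46800
Minutes: 28 × 60 = 1680
Seconds: 11
Total = 46800 + 1680 + 11 = 48491


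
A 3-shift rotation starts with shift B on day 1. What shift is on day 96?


Shift A

Shifts: A, B, C
Start: B (index 1)
Day 96: (1 + 96 - 1) mod 3
= 96 mod 3
= 0
Index 0 → shift A


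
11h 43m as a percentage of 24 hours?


Total minutes: 11×60 + 43 = 703
Day = 24×60 = 1440 minutes
Fraction = 703/1440 ≈ 0.4882
As a percentage: 703/1440 × 100 ≈ 48.82%

0.4882 (48.82%)


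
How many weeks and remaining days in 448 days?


Weeks: 448 ÷ 7 = 64 remainder 0

64 weeks 0 days


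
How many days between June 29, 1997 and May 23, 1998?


From June 29, 1997 to May 23, 1998
Rest of June 1997: 30 - 29 = 1
Full months: July 31, August 31, September 30, October 31, November 30, December 31, January 31, February 1998 28, March 31, April 30
Days into May 1998: 23
Total = 1 + 31 + 31 + 30 + 31 + 30 + 31 + 31 + 28 + 31 + 30 + 23 = 328 days

328 days


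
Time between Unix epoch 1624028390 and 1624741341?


Difference = 1624741341 - 1624028390 = 712951 seconds
In hours: 712951 / 3600 ≈ 198.0
In days: 712951 / 86400 ≈ 8.25

712951 seconds (198.0 hours / 8.25 days)


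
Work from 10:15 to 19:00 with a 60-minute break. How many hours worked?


Total time = (19×60+0) - (10×60+15)
= 1140 - 615 = 525 min
Minus break: 525 - 60 = 465 min
= 7h 45m

7h 45m (465 minutes)


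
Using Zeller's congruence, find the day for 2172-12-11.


Zeller's congruence:
q=11, m=12, k=72, j=21
h = (11 + ⌊13×13/5⌋ + 72 + ⌊72/4⌋ + ⌊21/4⌋ - 2×21) mod 7
= (11 + 33 + 72 + 18 + 5 - 42) mod 7
= 97 mod 7 = 6
h=6 → Friday

Friday


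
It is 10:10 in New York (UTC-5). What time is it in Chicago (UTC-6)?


09:10

Time difference = UTC-6 - UTC-5 = -1 hours
New hour = (10 -1) mod 24
= 9 mod 24 = 9
Minutes unchanged → 09:10


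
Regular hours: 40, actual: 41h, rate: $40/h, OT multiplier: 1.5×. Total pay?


$1660.00

Regular: 40h × $40 = $1600.00
Overtime: 41 - 40 = 1h
OT pay: 1h × $40 × 1.5 = $60.00
Total = $1600.00 + $60.00 = $1660.00


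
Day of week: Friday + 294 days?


Start: Friday (index 4)
(4 + 294) mod 7
= 298 mod 7
= 4
Index 4 → Friday

Friday


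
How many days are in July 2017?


31 days

Month: July (month 7)
July has 31 days


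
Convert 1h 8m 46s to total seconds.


4126 seconds

Hours: 1 × 3600 = 3600
Minutes: 8 × 60 = 480
Seconds: 46
Total = 3600 + 480 + 46 = 4126


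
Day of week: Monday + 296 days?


Wednesday

Start: Monday (index 0)
(0 + 296) mod 7
= 296 mod 7
= 2
Index 2 → Wednesday


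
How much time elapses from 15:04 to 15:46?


End time in minutes: 15×60 + 46 = 946
Start time in minutes: 15×60 + 4 = 904
Difference = 946 - 904 = 42 minutes
= 0 hours 42 minutes

0h 42m


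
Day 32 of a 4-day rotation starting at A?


Shift D

Shifts: A, B, C, D
Start: A (index 0)
Day 32: (0 + 32 - 1) mod 4
= 31 mod 4
= 3
Index 3 → shift D


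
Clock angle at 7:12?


144.0°

Hour hand = 7×30 + 12×0.5 = 216.0°
Minute hand = 12×6 = 72°
Difference = |216.0 - 72| = 144.0°


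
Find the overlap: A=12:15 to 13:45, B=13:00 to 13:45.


Meeting A: 735-825 (in minutes from midnight)
Meeting B: 780-825
Overlap start = max(735, 780) = 780
Overlap end = min(825, 825) = 825
Overlap = max(0, 825 - 780) = 45 min

45 minutes


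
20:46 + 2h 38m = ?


23:24

Start: 1246 minutes from midnight
Add: 158 minutes
Total: 1404 minutes
Hours: 1404 ÷ 60 = 23 remainder 24


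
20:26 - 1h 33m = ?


18:53

Start: 1226 minutes from midnight
Subtract: 93 minutes
Remaining: 1226 - 93 = 1133
Hours: 18, Minutes: 53


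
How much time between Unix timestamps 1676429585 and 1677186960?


Difference = 1677186960 - 1676429585 = 757375 seconds
In hours: 757375 / 3600 ≈ 210.4
In days: 757375 / 86400 ≈ 8.77

757375 seconds (210.4 hours / 8.77 days)


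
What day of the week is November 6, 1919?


Thursday

Zeller's congruence:
q=6, m=11, k=19, j=19
h = (6 + ⌊13×12/5⌋ + 19 + ⌊19/4⌋ + ⌊19/4⌋ - 2×19) mod 7
= (6 + 31 + 19 + 4 + 4 - 38) mod 7
= 26 mod 7 = 5
h=5 → Thursday


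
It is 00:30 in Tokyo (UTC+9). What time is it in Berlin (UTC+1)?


Time difference = UTC+1 - UTC+9 = -8 hours
New hour = (0 -8) mod 24
= -8 mod 24 = 16
Minutes unchanged → 16:30; -8 < 0 → previous day

16:30 (previous day)


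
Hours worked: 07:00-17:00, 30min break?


9h 30m (570 minutes)

Total time = (17×60+0) - (7×60+0)
= 1020 - 420 = 600 min
Minus break: 600 - 30 = 570 min
= 9h 30m


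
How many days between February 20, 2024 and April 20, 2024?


60 days

From February 20, 2024 to April 20, 2024
Rest of February 2024: 29 - 20 = 9
Full months: March 31
Days into April 2024: 20
Total = 9 + 31 + 20 = 60 days


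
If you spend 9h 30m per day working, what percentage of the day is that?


39.6%

Time: 570 minutes
Day: 1440 minutes
Percentage = (570/1440) × 100 ≈ 39.6%


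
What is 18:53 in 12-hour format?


6:53 PM

Hour: 18
18 - 12 = 6 → PM


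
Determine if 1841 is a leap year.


Rules: divisible by 4 AND (not by 100 OR by 400)
1841 ÷ 4 = 460 remainder 1 → not divisible by 4
Not divisible by 4 → not a leap year

No


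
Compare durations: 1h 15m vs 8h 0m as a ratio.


5:32 (0.16)

Duration 1: 75 minutes
Duration 2: 480 minutes
Ratio = 75:480
GCD = 15
Simplified = 5:32
As a decimal: 5/32 ≈ 0.16


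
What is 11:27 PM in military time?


23:27

Input: 11:27 PM
PM: 11 + 12 = 23


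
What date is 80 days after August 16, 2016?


Start: August 16, 2016
Add 80 days
August 16 → September 1: 31 - 16 + 1 = 16 days (80 - 16 = 64 left)
September 1 → October 1: 30 - 1 + 1 = 30 days (64 - 30 = 34 left)
October 1 → November 1: 31 - 1 + 1 = 31 days (34 - 31 = 3 left)
November 1 + 3 = November 4, 2016

November 4, 2016


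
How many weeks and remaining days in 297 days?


Weeks: 297 ÷ 7 = 42 remainder 3

42 weeks 3 days


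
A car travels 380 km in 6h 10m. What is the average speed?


Distance: 380 km
Time: 6h 10m = 370 min = 370/60 = 37/6 hours
Speed = 380 ÷ (37/6) = 380 × 6 / 37 = 2280/37 ≈ 61.6 km/h

61.6 km/h


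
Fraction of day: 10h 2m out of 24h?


Total minutes: 10×60 + 2 = 602
Day = 24×60 = 1440 minutes
Fraction = 602/1440 ≈ 0.4181
As a percentage: 602/1440 × 100 ≈ 41.81%

0.4181 (41.81%)


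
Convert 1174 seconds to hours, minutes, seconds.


Hours: 1174 ÷ 3600 = 0 remainder 1174
Minutes: 1174 ÷ 60 = 19 remainder 34
Seconds: 34

0h 19m 34s


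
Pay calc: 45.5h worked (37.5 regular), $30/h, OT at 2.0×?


$1605.00

Regular: 37.5h × $30 = $1125.00
Overtime: 45.5 - 37.5 = 8.0h
OT pay: 8.0h × $30 × 2.0 = $480.00
Total = $1125.00 + $480.00 = $1605.00


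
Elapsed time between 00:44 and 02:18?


End time in minutes: 2×60 + 18 = 138
Start time in minutes: 0×60 + 44 = 44
Difference = 138 - 44 = 94 minutes
= 1 hours 34 minutes

1h 34m


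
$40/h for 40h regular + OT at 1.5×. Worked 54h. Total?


Regular: 40h × $40 = $1600.00
Overtime: 54 - 40 = 14h
OT pay: 14h × $40 × 1.5 = $840.00
Total = $1600.00 + $840.00 = $2440.00

$2440.00


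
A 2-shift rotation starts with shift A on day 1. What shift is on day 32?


Shifts: A, B
Start: A (index 0)
Day 32: (0 + 32 - 1) mod 2
= 31 mod 2
= 1
Index 1 → shift B

Shift B


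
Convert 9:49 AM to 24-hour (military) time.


Input: 9:49 AM
AM hour stays: 9

09:49


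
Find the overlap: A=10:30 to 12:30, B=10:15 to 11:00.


Meeting A: 630-750 (in minutes from midnight)
Meeting B: 615-660
Overlap start = max(630, 615) = 630
Overlap end = min(750, 660) = 660
Overlap = max(0, 660 - 630) = 30 min

30 minutes


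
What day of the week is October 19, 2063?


Friday

Zeller's congruence:
q=19, m=10, k=63, j=20
h = (19 + ⌊13×11/5⌋ + 63 + ⌊63/4⌋ + ⌊20/4⌋ - 2×20) mod 7
= (19 + 28 + 63 + 15 + 5 - 40) mod 7
= 90 mod 7 = 6
h=6 → Friday


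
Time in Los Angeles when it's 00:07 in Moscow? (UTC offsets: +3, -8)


13:07 (previous day)

Time difference = UTC-8 - UTC+3 = -11 hours
New hour = (0 -11) mod 24
= -11 mod 24 = 13
Minutes unchanged → 13:07; -11 < 0 → previous day


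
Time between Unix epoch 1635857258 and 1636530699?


Difference = 1636530699 - 1635857258 = 673441 seconds
In hours: 673441 / 3600 ≈ 187.1
In days: 673441 / 86400 ≈ 7.79

673441 seconds (187.1 hours / 7.79 days)


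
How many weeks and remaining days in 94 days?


Weeks: 94 ÷ 7 = 13 remainder 3

13 weeks 3 days


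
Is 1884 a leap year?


Rules: divisible by 4 AND (not by 100 OR by 400)
1884 ÷ 4 = 471 exactly → divisible by 4
1884 ÷ 100 = 18 remainder 84 → not divisible by 100
Divisible by 4 but not by 100 → leap year

Yes


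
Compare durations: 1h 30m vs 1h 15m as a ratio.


Duration 1: 90 minutes
Duration 2: 75 minutes
Ratio = 90:75
GCD = 15
Simplified = 6:5
As a decimal: 6/5 = 1.20

6:5 (1.20)


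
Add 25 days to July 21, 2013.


Start: July 21, 2013
Add 25 days
July 21 → August 1: 31 - 21 + 1 = 11 days (25 - 11 = 14 left)
August 1 + 14 = August 15, 2013

August 15, 2013


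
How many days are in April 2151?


30 days

Month: April (month 4)
April has 30 days


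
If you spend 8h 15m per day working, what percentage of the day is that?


Time: 495 minutes
Day: 1440 minutes
Percentage = (495/1440) × 100 ≈ 34.4%

34.4%


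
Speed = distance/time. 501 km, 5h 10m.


97.0 km/h

Distance: 501 km
Time: 5h 10m = 310 min = 310/60 = 31/6 hours
Speed = 501 ÷ (31/6) = 501 × 6 / 31 = 3006/31 ≈ 97.0 km/h


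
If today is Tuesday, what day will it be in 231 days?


Tuesday

Start: Tuesday (index 1)
(1 + 231) mod 7
= 232 mod 7
= 1
Index 1 → Tuesday


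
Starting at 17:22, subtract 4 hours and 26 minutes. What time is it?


Start: 1042 minutes from midnight
Subtract: 266 minutes
Remaining: 1042 - 266 = 776
Hours: 12, Minutes: 56

12:56


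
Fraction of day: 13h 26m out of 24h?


0.5597 (55.97%)

Total minutes: 13×60 + 26 = 806
Day = 24×60 = 1440 minutes
Fraction = 806/1440 ≈ 0.5597
As a percentage: 806/1440 × 100 ≈ 55.97%


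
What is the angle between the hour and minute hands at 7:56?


98.0°

Hour hand = 7×30 + 56×0.5 = 238.0°
Minute hand = 56×6 = 336°
Difference = |238.0 - 336| = 98.0°


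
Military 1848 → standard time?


6:48 PM

Hour: 18
18 - 12 = 6 → PM


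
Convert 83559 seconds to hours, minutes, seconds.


Hours: 83559 ÷ 3600 = 23 remainder 759
Minutes: 759 ÷ 60 = 12 remainder 39
Seconds: 39

23h 12m 39s


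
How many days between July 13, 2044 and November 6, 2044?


From July 13, 2044 to November 6, 2044
Rest of July 2044: 31 - 13 = 18
Full months: August 31, September 30, October 31
Days into November 2044: 6
Total = 18 + 31 + 30 + 31 + 6 = 116 days

116 days


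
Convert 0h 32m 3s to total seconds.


Hours: 0 × 3600 = 0
Minutes: 32 × 60 = 1920
Seconds: 3
Total = 0 + 1920 + 3 = 1923

1923 seconds


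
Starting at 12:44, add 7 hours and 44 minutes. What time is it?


20:28

Start: 764 minutes from midnight
Add: 464 minutes
Total: 1228 minutes
Hours: 1228 ÷ 60 = 20 remainder 28


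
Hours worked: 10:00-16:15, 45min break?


5h 30m (330 minutes)

Total time = (16×60+15) - (10×60+0)
= 975 - 600 = 375 min
Minus break: 375 - 45 = 330 min
= 5h 30m


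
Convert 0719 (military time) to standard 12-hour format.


7:19 AM

Hour: 7
7 < 12 → AM


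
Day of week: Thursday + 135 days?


Saturday

Start: Thursday (index 3)
(3 + 135) mod 7
= 138 mod 7
= 5
Index 5 → Saturday


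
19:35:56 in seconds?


Hours: 19 × 3600 = 68400
Minutes: 35 × 60 = 2100
Seconds: 56
Total = 68400 + 2100 + 56 = 70556

70556 seconds


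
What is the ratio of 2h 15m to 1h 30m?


3:2 (1.50)

Duration 1: 135 minutes
Duration 2: 90 minutes
Ratio = 135:90
GCD = 45
Simplified = 3:2
As a decimal: 3/2 = 1.50


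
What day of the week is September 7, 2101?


Wednesday

Zeller's congruence:
q=7, m=9, k=1, j=21
h = (7 + ⌊13×10/5⌋ + 1 + ⌊1/4⌋ + ⌊21/4⌋ - 2×21) mod 7
= (7 + 26 + 1 + 0 + 5 - 42) mod 7
= -3 mod 7 = 4
h=4 → Wednesday


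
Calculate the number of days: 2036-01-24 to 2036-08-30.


From January 24, 2036 to August 30, 2036
Rest of January 2036: 31 - 24 = 7
Full months: February 2036 29, March 31, April 30, May 31, June 30, July 31
Days into August 2036: 30
Total = 7 + 29 + 31 + 30 + 31 + 30 + 31 + 30 = 219 days

219 days


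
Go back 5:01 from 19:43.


Start: 1183 minutes from midnight
Subtract: 301 minutes
Remaining: 1183 - 301 = 882
Hours: 14, Minutes: 42

14:42


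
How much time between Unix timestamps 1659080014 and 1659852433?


772419 seconds (214.6 hours / 8.94 days)

Difference = 1659852433 - 1659080014 = 772419 seconds
In hours: 772419 / 3600 ≈ 214.6
In days: 772419 / 86400 ≈ 8.94


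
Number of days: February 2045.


28 days

Month: February (month 2)
February: 28 or 29 (leap year)
2045 leap year? No


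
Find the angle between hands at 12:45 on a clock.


112.5°

Hour hand (12 ≡ 0 on the dial): 0×30 + 45×0.5 = 22.5°
Minute hand = 45×6 = 270°
Difference = |22.5 - 270| = 247.5°
Since > 180°: 360 - 247.5 = 112.5°


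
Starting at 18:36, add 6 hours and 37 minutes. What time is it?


Start: 1116 minutes from midnight
Add: 397 minutes
Total: 1513 minutes
Hours: 1513 ÷ 60 = 25 remainder 13
25 ≥ 24 → 25 - 24 = 1 (next day)

01:13 (next day)


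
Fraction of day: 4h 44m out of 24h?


Total minutes: 4×60 + 44 = 284
Day = 24×60 = 1440 minutes
Fraction = 284/1440 ≈ 0.1972
As a percentage: 284/1440 × 100 ≈ 19.72%

0.1972 (19.72%)


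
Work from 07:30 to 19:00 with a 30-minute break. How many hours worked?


11h 0m (660 minutes)

Total time = (19×60+0) - (7×60+30)
= 1140 - 450 = 690 min
Minus break: 690 - 30 = 660 min
= 11h 0m


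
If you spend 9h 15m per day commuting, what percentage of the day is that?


Time: 555 minutes
Day: 1440 minutes
Percentage = (555/1440) × 100 ≈ 38.5%

38.5%


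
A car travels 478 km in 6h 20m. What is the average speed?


Distance: 478 km
Time: 6h 20m = 380 min = 380/60 = 19/3 hours
Speed = 478 ÷ (19/3) = 478 × 3 / 19 = 1434/19 ≈ 75.5 km/h

75.5 km/h


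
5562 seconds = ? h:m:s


Hours: 5562 ÷ 3600 = 1 remainder 1962
Minutes: 1962 ÷ 60 = 32 remainder 42
Seconds: 42

1h 32m 42s


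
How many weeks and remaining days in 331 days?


47 weeks 2 days

Weeks: 331 ÷ 7 = 47 remainder 2


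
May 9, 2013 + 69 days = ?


Start: May 9, 2013
Add 69 days
May 9 → June 1: 31 - 9 + 1 = 23 days (69 - 23 = 46 left)
June 1 → July 1: 30 - 1 + 1 = 30 days (46 - 30 = 16 left)
July 1 + 16 = July 17, 2013

July 17, 2013


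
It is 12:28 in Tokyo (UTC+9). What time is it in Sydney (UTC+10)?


Time difference = UTC+10 - UTC+9 = +1 hours
New hour = (12 + 1) mod 24
= 13 mod 24 = 13
Minutes unchanged → 13:28

13:28


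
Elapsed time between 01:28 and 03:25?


1h 57m

End time in minutes: 3×60 + 25 = 205
Start time in minutes: 1×60 + 28 = 88
Difference = 205 - 88 = 117 minutes
= 1 hours 57 minutes


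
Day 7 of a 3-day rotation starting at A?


Shift A

Shifts: A, B, C
Start: A (index 0)
Day 7: (0 + 7 - 1) mod 3
= 6 mod 3
= 0
Index 0 → shift A


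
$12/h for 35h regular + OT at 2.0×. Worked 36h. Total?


Regular: 35h × $12 = $420.00
Overtime: 36 - 35 = 1h
OT pay: 1h × $12 × 2.0 = $24.00
Total = $420.00 + $24.00 = $444.00

$444.00


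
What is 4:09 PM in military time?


Input: 4:09 PM
PM: 4 + 12 = 16

16:09


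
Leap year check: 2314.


No

Rules: divisible by 4 AND (not by 100 OR by 400)
2314 ÷ 4 = 578 remainder 2 → not divisible by 4
Not divisible by 4 → not a leap year


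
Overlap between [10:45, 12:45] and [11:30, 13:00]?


75 minutes

Meeting A: 645-765 (in minutes from midnight)
Meeting B: 690-780
Overlap start = max(645, 690) = 690
Overlap end = min(765, 780) = 765
Overlap = max(0, 765 - 690) = 75 min


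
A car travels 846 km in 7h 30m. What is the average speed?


Distance: 846 km
Time: 7h 30m = 450 min = 450/60 = 15/2 hours
Speed = 846 ÷ (15/2) = 846 × 2 / 15 = 1692/15 = 112.8 km/h

112.8 km/h


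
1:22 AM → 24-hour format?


01:22

Input: 1:22 AM
AM hour stays: 1


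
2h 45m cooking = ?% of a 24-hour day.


Time: 165 minutes
Day: 1440 minutes
Percentage = (165/1440) × 100 ≈ 11.5%

11.5%


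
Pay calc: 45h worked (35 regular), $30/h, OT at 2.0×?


Regular: 35h × $30 = $1050.00
Overtime: 45 - 35 = 10h
OT pay: 10h × $30 × 2.0 = $600.00
Total = $1050.00 + $600.00 = $1650.00

$1650.00


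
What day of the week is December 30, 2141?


Zeller's congruence:
q=30, m=12, k=41, j=21
h = (30 + ⌊13×13/5⌋ + 41 + ⌊41/4⌋ + ⌊21/4⌋ - 2×21) mod 7
= (30 + 33 + 41 + 10 + 5 - 42) mod 7
= 77 mod 7 = 0
h=0 → Saturday

Saturday


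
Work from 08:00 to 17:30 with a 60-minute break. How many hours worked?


Total time = (17×60+30) - (8×60+0)
= 1050 - 480 = 570 min
Minus break: 570 - 60 = 510 min
= 8h 30m

8h 30m (510 minutes)


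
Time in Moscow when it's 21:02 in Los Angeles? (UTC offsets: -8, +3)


Time difference = UTC+3 - UTC-8 = +11 hours
New hour = (21 + 11) mod 24
= 32 mod 24 = 8
Minutes unchanged → 08:02; 32 ≥ 24 → next day

08:02 (next day)


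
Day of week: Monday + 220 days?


Start: Monday (index 0)
(0 + 220) mod 7
= 220 mod 7
= 3
Index 3 → Thursday

Thursday


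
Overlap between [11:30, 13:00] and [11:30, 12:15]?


Meeting A: 690-780 (in minutes from midnight)
Meeting B: 690-735
Overlap start = max(690, 690) = 690
Overlap end = min(780, 735) = 735
Overlap = max(0, 735 - 690) = 45 min

45 minutes


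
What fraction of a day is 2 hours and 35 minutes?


0.1076 (10.76%)

Total minutes: 2×60 + 35 = 155
Day = 24×60 = 1440 minutes
Fraction = 155/1440 ≈ 0.1076
As a percentage: 155/1440 × 100 ≈ 10.76%


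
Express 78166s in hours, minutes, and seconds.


Hours: 78166 ÷ 3600 = 21 remainder 2566
Minutes: 2566 ÷ 60 = 42 remainder 46
Seconds: 46

21h 42m 46s


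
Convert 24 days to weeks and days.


3 weeks 3 days

Weeks: 24 ÷ 7 = 3 remainder 3


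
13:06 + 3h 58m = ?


17:04

Start: 786 minutes from midnight
Add: 238 minutes
Total: 1024 minutes
Hours: 1024 ÷ 60 = 17 remainder 4


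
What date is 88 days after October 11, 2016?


January 7, 2017

Start: October 11, 2016
Add 88 days
October 11 → November 1: 31 - 11 + 1 = 21 days (88 - 21 = 67 left)
November 1 → December 1: 30 - 1 + 1 = 30 days (67 - 30 = 37 left)
December 1 → January 1: 31 - 1 + 1 = 31 days (37 - 31 = 6 left)
January 1 + 6 = January 7, 2017


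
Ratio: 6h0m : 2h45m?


24:11 (2.18)

Duration 1: 360 minutes
Duration 2: 165 minutes
Ratio = 360:165
GCD = 15
Simplified = 24:11
As a decimal: 24/11 ≈ 2.18


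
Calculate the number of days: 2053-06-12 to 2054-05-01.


323 days

From June 12, 2053 to May 1, 2054
Rest of June 2053: 30 - 12 = 18
Full months: July 31, August 31, September 30, October 31, November 30, December 31, January 31, February 2054 28, March 31, April 30
Days into May 2054: 1
Total = 18 + 31 + 31 + 30 + 31 + 30 + 31 + 31 + 28 + 31 + 30 + 1 = 323 days


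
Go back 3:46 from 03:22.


23:36

Start: 202 minutes from midnight
Subtract: 226 minutes
Remaining: 202 - 226 = -24
Negative → add 24×60 = 1416
Hours: 23, Minutes: 36


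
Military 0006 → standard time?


Hour: 0
0 → 12 AM (midnight)

12:06 AM


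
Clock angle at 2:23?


Hour hand = 2×30 + 23×0.5 = 71.5°
Minute hand = 23×6 = 138°
Difference = |71.5 - 138| = 66.5°

66.5°


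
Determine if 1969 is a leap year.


No

Rules: divisible by 4 AND (not by 100 OR by 400)
1969 ÷ 4 = 492 remainder 1 → not divisible by 4
Not divisible by 4 → not a leap year


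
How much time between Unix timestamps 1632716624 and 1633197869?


Difference = 1633197869 - 1632716624 = 481245 seconds
In hours: 481245 / 3600 ≈ 133.7
In days: 481245 / 86400 ≈ 5.57

481245 seconds (133.7 hours / 5.57 days)


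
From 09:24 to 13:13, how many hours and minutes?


3h 49m

End time in minutes: 13×60 + 13 = 793
Start time in minutes: 9×60 + 24 = 564
Difference = 793 - 564 = 229 minutes
= 3 hours 49 minutes


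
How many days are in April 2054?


Month: April (month 4)
April has 30 days

30 days


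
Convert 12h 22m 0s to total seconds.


44520 seconds

Hours: 12 × 3600 = 43200
Minutes: 22 × 60 = 1320
Seconds: 0
Total = 43200 + 1320 + 0 = 44520


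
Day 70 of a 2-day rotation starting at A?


Shift B

Shifts: A, B
Start: A (index 0)
Day 70: (0 + 70 - 1) mod 2
= 69 mod 2
= 1
Index 1 → shift B


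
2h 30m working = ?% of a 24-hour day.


10.4%

Time: 150 minutes
Day: 1440 minutes
Percentage = (150/1440) × 100 ≈ 10.4%


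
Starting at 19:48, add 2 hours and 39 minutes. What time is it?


22:27

Start: 1188 minutes from midnight
Add: 159 minutes
Total: 1347 minutes
Hours: 1347 ÷ 60 = 22 remainder 27


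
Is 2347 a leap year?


No

Rules: divisible by 4 AND (not by 100 OR by 400)
2347 ÷ 4 = 586 remainder 3 → not divisible by 4
Not divisible by 4 → not a leap year


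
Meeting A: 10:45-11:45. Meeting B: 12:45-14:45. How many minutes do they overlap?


0 minutes

Meeting A: 645-705 (in minutes from midnight)
Meeting B: 765-885
Overlap start = max(645, 765) = 765
Overlap end = min(705, 885) = 705
Overlap = max(0, 705 - 765) = 0 min


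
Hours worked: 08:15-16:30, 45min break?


7h 30m (450 minutes)

Total time = (16×60+30) - (8×60+15)
= 990 - 495 = 495 min
Minus break: 495 - 45 = 450 min
= 7h 30m


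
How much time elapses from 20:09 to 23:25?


3h 16m

End time in minutes: 23×60 + 25 = 1405
Start time in minutes: 20×60 + 9 = 1209
Difference = 1405 - 1209 = 196 minutes
= 3 hours 16 minutes


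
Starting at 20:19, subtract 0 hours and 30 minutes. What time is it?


19:49

Start: 1219 minutes from midnight
Subtract: 30 minutes
Remaining: 1219 - 30 = 1189
Hours: 19, Minutes: 49


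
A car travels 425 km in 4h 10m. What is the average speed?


102.0 km/h

Distance: 425 km
Time: 4h 10m = 250 min = 250/60 = 25/6 hours
Speed = 425 ÷ (25/6) = 425 × 6 / 25 = 2550/25 = 102.0 km/h


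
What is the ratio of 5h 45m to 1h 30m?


23:6 (3.83)

Duration 1: 345 minutes
Duration 2: 90 minutes
Ratio = 345:90
GCD = 15
Simplified = 23:6
As a decimal: 23/6 ≈ 3.83


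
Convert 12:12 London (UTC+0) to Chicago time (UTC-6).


Time difference = UTC-6 - UTC+0 = -6 hours
New hour = (12 -6) mod 24
= 6 mod 24 = 6
Minutes unchanged → 06:12

06:12


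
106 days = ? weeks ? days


Weeks: 106 ÷ 7 = 15 remainder 1

15 weeks 1 days


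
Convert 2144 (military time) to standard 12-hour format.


9:44 PM

Hour: 21
21 - 12 = 9 → PM


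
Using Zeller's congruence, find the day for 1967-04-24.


Monday

Zeller's congruence:
q=24, m=4, k=67, j=19
h = (24 + ⌊13×5/5⌋ + 67 + ⌊67/4⌋ + ⌊19/4⌋ - 2×19) mod 7
= (24 + 13 + 67 + 16 + 4 - 38) mod 7
= 86 mod 7 = 2
h=2 → Monday
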